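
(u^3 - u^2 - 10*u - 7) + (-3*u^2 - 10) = u^3 - 4*u^2 - 10*u - 17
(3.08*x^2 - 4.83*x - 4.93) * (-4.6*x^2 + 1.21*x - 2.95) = -14.168*x^4 + 25.9448*x^3 + 7.7477*x^2 + 8.2832*x + 14.5435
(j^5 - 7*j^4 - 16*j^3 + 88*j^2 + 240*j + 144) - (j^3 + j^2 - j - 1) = j^5 - 7*j^4 - 17*j^3 + 87*j^2 + 241*j + 145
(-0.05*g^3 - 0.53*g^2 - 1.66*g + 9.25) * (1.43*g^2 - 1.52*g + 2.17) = -0.0715*g^5 - 0.6819*g^4 - 1.6767*g^3 + 14.6006*g^2 - 17.6622*g + 20.0725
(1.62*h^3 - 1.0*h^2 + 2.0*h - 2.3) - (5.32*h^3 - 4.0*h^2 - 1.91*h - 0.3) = -3.7*h^3 + 3.0*h^2 + 3.91*h - 2.0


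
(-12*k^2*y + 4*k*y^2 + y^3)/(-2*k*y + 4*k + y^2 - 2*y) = y*(6*k + y)/(y - 2)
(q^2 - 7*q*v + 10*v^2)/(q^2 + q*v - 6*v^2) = (q - 5*v)/(q + 3*v)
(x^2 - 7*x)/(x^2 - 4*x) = (x - 7)/(x - 4)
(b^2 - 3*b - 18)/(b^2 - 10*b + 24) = (b + 3)/(b - 4)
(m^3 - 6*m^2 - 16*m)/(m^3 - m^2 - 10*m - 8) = m*(m - 8)/(m^2 - 3*m - 4)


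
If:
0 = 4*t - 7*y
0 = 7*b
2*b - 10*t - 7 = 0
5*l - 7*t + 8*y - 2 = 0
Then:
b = 0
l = 3/50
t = -7/10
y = -2/5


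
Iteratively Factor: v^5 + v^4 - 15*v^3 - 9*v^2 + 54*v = (v + 3)*(v^4 - 2*v^3 - 9*v^2 + 18*v) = (v + 3)^2*(v^3 - 5*v^2 + 6*v) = (v - 2)*(v + 3)^2*(v^2 - 3*v) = v*(v - 2)*(v + 3)^2*(v - 3)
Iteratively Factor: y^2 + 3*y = (y + 3)*(y)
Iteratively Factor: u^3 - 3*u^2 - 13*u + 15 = (u - 5)*(u^2 + 2*u - 3) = (u - 5)*(u - 1)*(u + 3)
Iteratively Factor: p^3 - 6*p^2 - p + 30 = (p - 3)*(p^2 - 3*p - 10) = (p - 5)*(p - 3)*(p + 2)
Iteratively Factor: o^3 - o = (o - 1)*(o^2 + o) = (o - 1)*(o + 1)*(o)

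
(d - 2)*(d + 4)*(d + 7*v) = d^3 + 7*d^2*v + 2*d^2 + 14*d*v - 8*d - 56*v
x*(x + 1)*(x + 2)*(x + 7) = x^4 + 10*x^3 + 23*x^2 + 14*x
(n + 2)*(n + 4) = n^2 + 6*n + 8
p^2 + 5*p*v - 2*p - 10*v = (p - 2)*(p + 5*v)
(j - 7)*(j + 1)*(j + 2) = j^3 - 4*j^2 - 19*j - 14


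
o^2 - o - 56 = (o - 8)*(o + 7)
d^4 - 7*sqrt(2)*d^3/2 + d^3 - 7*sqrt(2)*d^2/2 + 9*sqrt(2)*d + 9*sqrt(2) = (d + 1)*(d - 3*sqrt(2))*(d - 3*sqrt(2)/2)*(d + sqrt(2))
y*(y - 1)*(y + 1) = y^3 - y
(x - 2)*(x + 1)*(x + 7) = x^3 + 6*x^2 - 9*x - 14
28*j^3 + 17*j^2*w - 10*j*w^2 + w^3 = (-7*j + w)*(-4*j + w)*(j + w)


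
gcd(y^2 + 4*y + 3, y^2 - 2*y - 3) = y + 1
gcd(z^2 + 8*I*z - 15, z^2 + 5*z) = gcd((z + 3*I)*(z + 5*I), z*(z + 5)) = 1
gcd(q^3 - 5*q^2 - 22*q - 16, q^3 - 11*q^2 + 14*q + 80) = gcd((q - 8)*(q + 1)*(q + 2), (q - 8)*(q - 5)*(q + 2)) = q^2 - 6*q - 16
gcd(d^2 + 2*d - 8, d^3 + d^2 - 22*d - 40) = d + 4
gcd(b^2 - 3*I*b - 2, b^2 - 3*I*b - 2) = b^2 - 3*I*b - 2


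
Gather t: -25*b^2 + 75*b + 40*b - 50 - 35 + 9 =-25*b^2 + 115*b - 76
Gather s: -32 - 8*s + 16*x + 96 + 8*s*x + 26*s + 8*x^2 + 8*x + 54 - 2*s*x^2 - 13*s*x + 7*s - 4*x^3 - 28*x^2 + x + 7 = s*(-2*x^2 - 5*x + 25) - 4*x^3 - 20*x^2 + 25*x + 125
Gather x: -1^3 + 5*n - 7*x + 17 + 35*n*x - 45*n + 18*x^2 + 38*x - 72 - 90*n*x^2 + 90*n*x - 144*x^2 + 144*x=-40*n + x^2*(-90*n - 126) + x*(125*n + 175) - 56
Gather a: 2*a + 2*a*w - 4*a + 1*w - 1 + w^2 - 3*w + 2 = a*(2*w - 2) + w^2 - 2*w + 1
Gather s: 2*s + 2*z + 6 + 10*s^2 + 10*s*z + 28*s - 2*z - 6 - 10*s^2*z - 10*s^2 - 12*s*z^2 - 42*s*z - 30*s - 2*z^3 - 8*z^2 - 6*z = -10*s^2*z + s*(-12*z^2 - 32*z) - 2*z^3 - 8*z^2 - 6*z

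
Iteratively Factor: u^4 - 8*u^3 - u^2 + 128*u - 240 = (u - 5)*(u^3 - 3*u^2 - 16*u + 48) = (u - 5)*(u - 4)*(u^2 + u - 12) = (u - 5)*(u - 4)*(u - 3)*(u + 4)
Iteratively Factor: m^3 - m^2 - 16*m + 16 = (m - 4)*(m^2 + 3*m - 4) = (m - 4)*(m + 4)*(m - 1)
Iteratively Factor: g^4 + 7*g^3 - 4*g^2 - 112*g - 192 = (g - 4)*(g^3 + 11*g^2 + 40*g + 48) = (g - 4)*(g + 4)*(g^2 + 7*g + 12) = (g - 4)*(g + 4)^2*(g + 3)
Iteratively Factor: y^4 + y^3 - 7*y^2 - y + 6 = (y - 1)*(y^3 + 2*y^2 - 5*y - 6) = (y - 2)*(y - 1)*(y^2 + 4*y + 3) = (y - 2)*(y - 1)*(y + 3)*(y + 1)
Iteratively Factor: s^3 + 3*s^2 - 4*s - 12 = (s + 3)*(s^2 - 4) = (s - 2)*(s + 3)*(s + 2)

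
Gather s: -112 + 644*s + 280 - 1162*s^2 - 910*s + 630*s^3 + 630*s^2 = 630*s^3 - 532*s^2 - 266*s + 168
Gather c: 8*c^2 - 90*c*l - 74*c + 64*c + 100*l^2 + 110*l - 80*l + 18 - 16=8*c^2 + c*(-90*l - 10) + 100*l^2 + 30*l + 2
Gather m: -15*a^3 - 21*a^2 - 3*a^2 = -15*a^3 - 24*a^2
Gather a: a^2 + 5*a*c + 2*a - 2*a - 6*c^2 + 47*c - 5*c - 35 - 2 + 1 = a^2 + 5*a*c - 6*c^2 + 42*c - 36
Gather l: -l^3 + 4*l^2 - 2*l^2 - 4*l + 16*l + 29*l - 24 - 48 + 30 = -l^3 + 2*l^2 + 41*l - 42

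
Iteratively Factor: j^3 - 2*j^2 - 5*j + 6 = (j - 1)*(j^2 - j - 6) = (j - 3)*(j - 1)*(j + 2)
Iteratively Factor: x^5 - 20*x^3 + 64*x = (x)*(x^4 - 20*x^2 + 64) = x*(x + 2)*(x^3 - 2*x^2 - 16*x + 32) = x*(x - 2)*(x + 2)*(x^2 - 16) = x*(x - 2)*(x + 2)*(x + 4)*(x - 4)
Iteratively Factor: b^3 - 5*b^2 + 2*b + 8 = (b + 1)*(b^2 - 6*b + 8) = (b - 2)*(b + 1)*(b - 4)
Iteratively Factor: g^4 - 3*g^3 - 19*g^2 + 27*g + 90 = (g + 3)*(g^3 - 6*g^2 - g + 30) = (g - 5)*(g + 3)*(g^2 - g - 6) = (g - 5)*(g + 2)*(g + 3)*(g - 3)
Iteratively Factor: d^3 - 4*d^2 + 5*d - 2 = (d - 1)*(d^2 - 3*d + 2) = (d - 2)*(d - 1)*(d - 1)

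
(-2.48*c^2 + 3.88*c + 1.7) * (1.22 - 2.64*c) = 6.5472*c^3 - 13.2688*c^2 + 0.2456*c + 2.074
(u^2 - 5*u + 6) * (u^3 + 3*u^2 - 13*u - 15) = u^5 - 2*u^4 - 22*u^3 + 68*u^2 - 3*u - 90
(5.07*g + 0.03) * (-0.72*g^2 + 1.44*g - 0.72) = -3.6504*g^3 + 7.2792*g^2 - 3.6072*g - 0.0216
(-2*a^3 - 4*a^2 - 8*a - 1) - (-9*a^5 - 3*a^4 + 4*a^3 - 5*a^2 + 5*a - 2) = 9*a^5 + 3*a^4 - 6*a^3 + a^2 - 13*a + 1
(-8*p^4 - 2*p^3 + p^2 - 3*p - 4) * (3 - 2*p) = 16*p^5 - 20*p^4 - 8*p^3 + 9*p^2 - p - 12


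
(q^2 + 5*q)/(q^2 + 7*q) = (q + 5)/(q + 7)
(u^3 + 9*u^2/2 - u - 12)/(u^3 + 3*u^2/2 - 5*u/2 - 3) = (u + 4)/(u + 1)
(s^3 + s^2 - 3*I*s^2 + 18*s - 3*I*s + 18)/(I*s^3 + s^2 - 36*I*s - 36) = (s^3 + s^2 - 3*I*s^2 + 18*s - 3*I*s + 18)/(I*s^3 + s^2 - 36*I*s - 36)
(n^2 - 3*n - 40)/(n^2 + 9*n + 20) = (n - 8)/(n + 4)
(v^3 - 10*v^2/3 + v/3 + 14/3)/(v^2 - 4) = (3*v^2 - 4*v - 7)/(3*(v + 2))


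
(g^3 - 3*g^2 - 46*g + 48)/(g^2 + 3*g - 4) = (g^2 - 2*g - 48)/(g + 4)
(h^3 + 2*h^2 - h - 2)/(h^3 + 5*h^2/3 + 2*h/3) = 3*(h^2 + h - 2)/(h*(3*h + 2))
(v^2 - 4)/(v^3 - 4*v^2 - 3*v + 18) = (v - 2)/(v^2 - 6*v + 9)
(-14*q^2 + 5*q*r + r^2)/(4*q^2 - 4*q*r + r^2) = (-7*q - r)/(2*q - r)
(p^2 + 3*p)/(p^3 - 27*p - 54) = p/(p^2 - 3*p - 18)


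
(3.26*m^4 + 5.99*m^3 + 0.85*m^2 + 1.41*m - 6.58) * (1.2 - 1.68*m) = -5.4768*m^5 - 6.1512*m^4 + 5.76*m^3 - 1.3488*m^2 + 12.7464*m - 7.896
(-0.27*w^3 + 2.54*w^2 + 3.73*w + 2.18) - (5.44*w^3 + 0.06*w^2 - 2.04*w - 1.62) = -5.71*w^3 + 2.48*w^2 + 5.77*w + 3.8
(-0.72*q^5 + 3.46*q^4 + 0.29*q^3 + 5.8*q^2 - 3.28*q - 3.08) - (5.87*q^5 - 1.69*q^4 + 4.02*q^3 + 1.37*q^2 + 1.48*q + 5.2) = -6.59*q^5 + 5.15*q^4 - 3.73*q^3 + 4.43*q^2 - 4.76*q - 8.28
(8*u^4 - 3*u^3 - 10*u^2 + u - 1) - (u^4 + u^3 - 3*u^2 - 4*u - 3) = 7*u^4 - 4*u^3 - 7*u^2 + 5*u + 2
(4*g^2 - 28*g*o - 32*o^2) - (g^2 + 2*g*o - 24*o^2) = 3*g^2 - 30*g*o - 8*o^2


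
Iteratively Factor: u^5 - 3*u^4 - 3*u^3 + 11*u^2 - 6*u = (u - 1)*(u^4 - 2*u^3 - 5*u^2 + 6*u) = (u - 1)*(u + 2)*(u^3 - 4*u^2 + 3*u) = u*(u - 1)*(u + 2)*(u^2 - 4*u + 3) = u*(u - 3)*(u - 1)*(u + 2)*(u - 1)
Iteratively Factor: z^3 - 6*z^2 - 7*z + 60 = (z + 3)*(z^2 - 9*z + 20) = (z - 4)*(z + 3)*(z - 5)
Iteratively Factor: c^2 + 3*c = (c + 3)*(c)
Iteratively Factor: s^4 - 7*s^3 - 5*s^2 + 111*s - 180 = (s + 4)*(s^3 - 11*s^2 + 39*s - 45) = (s - 3)*(s + 4)*(s^2 - 8*s + 15) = (s - 5)*(s - 3)*(s + 4)*(s - 3)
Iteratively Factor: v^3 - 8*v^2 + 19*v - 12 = (v - 3)*(v^2 - 5*v + 4) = (v - 3)*(v - 1)*(v - 4)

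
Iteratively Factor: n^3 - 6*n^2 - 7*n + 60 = (n - 5)*(n^2 - n - 12) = (n - 5)*(n + 3)*(n - 4)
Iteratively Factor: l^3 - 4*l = (l + 2)*(l^2 - 2*l) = (l - 2)*(l + 2)*(l)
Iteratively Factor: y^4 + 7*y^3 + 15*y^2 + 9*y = (y)*(y^3 + 7*y^2 + 15*y + 9) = y*(y + 3)*(y^2 + 4*y + 3) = y*(y + 3)^2*(y + 1)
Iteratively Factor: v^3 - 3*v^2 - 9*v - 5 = (v + 1)*(v^2 - 4*v - 5) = (v + 1)^2*(v - 5)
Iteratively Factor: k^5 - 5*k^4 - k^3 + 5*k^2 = (k - 5)*(k^4 - k^2) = (k - 5)*(k - 1)*(k^3 + k^2) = k*(k - 5)*(k - 1)*(k^2 + k) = k^2*(k - 5)*(k - 1)*(k + 1)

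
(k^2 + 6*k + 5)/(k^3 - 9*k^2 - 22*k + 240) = (k + 1)/(k^2 - 14*k + 48)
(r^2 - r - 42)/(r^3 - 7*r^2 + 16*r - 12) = (r^2 - r - 42)/(r^3 - 7*r^2 + 16*r - 12)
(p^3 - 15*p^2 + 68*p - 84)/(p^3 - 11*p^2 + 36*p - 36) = (p - 7)/(p - 3)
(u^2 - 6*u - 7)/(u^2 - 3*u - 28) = (u + 1)/(u + 4)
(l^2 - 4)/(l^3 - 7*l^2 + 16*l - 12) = (l + 2)/(l^2 - 5*l + 6)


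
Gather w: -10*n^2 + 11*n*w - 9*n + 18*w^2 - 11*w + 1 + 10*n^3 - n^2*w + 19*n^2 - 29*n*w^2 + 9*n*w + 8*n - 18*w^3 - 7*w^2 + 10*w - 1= 10*n^3 + 9*n^2 - n - 18*w^3 + w^2*(11 - 29*n) + w*(-n^2 + 20*n - 1)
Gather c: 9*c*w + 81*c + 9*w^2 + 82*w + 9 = c*(9*w + 81) + 9*w^2 + 82*w + 9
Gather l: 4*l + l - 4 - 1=5*l - 5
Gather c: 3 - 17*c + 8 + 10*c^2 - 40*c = 10*c^2 - 57*c + 11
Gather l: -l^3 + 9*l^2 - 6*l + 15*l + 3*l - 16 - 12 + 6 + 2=-l^3 + 9*l^2 + 12*l - 20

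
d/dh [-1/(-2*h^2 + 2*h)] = (1/2 - h)/(h^2*(h - 1)^2)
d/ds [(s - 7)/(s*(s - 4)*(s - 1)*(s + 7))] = (-3*s^4 + 24*s^3 + 73*s^2 - 434*s + 196)/(s^2*(s^6 + 4*s^5 - 58*s^4 - 68*s^3 + 1073*s^2 - 1736*s + 784))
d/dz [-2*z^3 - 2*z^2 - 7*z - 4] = -6*z^2 - 4*z - 7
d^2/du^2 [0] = 0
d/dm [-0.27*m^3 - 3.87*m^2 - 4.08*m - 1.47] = -0.81*m^2 - 7.74*m - 4.08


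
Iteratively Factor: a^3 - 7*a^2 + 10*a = (a)*(a^2 - 7*a + 10) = a*(a - 2)*(a - 5)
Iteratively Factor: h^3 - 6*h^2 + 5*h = (h - 5)*(h^2 - h) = (h - 5)*(h - 1)*(h)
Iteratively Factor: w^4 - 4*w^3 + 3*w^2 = (w)*(w^3 - 4*w^2 + 3*w) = w*(w - 3)*(w^2 - w) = w*(w - 3)*(w - 1)*(w)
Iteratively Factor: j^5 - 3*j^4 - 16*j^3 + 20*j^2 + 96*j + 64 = (j + 1)*(j^4 - 4*j^3 - 12*j^2 + 32*j + 64) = (j - 4)*(j + 1)*(j^3 - 12*j - 16) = (j - 4)*(j + 1)*(j + 2)*(j^2 - 2*j - 8) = (j - 4)^2*(j + 1)*(j + 2)*(j + 2)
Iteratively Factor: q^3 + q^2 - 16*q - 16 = (q + 4)*(q^2 - 3*q - 4) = (q - 4)*(q + 4)*(q + 1)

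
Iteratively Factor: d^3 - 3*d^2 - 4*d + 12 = (d + 2)*(d^2 - 5*d + 6) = (d - 2)*(d + 2)*(d - 3)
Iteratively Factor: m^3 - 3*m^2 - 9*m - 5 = (m + 1)*(m^2 - 4*m - 5) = (m + 1)^2*(m - 5)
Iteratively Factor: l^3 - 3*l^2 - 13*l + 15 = (l - 1)*(l^2 - 2*l - 15) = (l - 1)*(l + 3)*(l - 5)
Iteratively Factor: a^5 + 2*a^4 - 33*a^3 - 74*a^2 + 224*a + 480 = (a - 5)*(a^4 + 7*a^3 + 2*a^2 - 64*a - 96) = (a - 5)*(a - 3)*(a^3 + 10*a^2 + 32*a + 32) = (a - 5)*(a - 3)*(a + 2)*(a^2 + 8*a + 16) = (a - 5)*(a - 3)*(a + 2)*(a + 4)*(a + 4)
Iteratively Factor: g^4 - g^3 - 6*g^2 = (g + 2)*(g^3 - 3*g^2) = g*(g + 2)*(g^2 - 3*g) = g^2*(g + 2)*(g - 3)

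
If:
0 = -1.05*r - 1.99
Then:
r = -1.90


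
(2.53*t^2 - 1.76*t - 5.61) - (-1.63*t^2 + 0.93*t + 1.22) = 4.16*t^2 - 2.69*t - 6.83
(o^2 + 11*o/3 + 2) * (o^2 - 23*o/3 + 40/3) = o^4 - 4*o^3 - 115*o^2/9 + 302*o/9 + 80/3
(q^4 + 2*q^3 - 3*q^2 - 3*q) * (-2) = -2*q^4 - 4*q^3 + 6*q^2 + 6*q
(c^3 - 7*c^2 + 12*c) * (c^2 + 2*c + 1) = c^5 - 5*c^4 - c^3 + 17*c^2 + 12*c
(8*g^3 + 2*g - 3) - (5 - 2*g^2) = 8*g^3 + 2*g^2 + 2*g - 8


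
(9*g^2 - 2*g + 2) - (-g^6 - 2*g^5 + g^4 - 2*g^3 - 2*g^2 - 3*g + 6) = g^6 + 2*g^5 - g^4 + 2*g^3 + 11*g^2 + g - 4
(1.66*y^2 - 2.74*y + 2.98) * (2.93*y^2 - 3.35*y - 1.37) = 4.8638*y^4 - 13.5892*y^3 + 15.6362*y^2 - 6.2292*y - 4.0826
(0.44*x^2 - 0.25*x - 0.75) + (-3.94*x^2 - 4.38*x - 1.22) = -3.5*x^2 - 4.63*x - 1.97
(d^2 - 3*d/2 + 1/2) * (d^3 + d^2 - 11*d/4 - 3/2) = d^5 - d^4/2 - 15*d^3/4 + 25*d^2/8 + 7*d/8 - 3/4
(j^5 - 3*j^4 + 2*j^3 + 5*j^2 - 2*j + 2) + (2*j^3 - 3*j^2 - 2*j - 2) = j^5 - 3*j^4 + 4*j^3 + 2*j^2 - 4*j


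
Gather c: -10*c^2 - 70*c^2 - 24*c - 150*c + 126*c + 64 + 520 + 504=-80*c^2 - 48*c + 1088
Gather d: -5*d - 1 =-5*d - 1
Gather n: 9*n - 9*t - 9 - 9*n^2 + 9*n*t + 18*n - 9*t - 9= -9*n^2 + n*(9*t + 27) - 18*t - 18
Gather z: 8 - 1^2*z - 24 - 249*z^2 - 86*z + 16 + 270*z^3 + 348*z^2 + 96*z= 270*z^3 + 99*z^2 + 9*z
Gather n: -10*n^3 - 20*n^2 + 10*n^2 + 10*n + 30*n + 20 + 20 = -10*n^3 - 10*n^2 + 40*n + 40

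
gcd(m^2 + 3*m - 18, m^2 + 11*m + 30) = m + 6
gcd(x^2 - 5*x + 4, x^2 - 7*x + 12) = x - 4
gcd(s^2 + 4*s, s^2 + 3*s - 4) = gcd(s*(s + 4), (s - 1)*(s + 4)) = s + 4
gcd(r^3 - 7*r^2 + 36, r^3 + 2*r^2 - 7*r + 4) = 1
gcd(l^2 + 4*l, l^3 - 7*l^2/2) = l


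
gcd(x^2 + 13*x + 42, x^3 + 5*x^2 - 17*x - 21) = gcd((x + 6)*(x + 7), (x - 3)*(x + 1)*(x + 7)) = x + 7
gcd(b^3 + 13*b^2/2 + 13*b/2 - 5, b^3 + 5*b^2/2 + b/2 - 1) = b^2 + 3*b/2 - 1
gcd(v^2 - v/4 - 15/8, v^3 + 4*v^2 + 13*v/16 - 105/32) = v + 5/4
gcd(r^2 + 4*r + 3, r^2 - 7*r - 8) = r + 1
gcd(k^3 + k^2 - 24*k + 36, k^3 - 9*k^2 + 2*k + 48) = k - 3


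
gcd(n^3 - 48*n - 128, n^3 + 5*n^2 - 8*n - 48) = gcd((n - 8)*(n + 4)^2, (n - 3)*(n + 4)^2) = n^2 + 8*n + 16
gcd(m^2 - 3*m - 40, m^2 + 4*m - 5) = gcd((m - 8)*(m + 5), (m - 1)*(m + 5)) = m + 5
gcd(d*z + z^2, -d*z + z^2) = z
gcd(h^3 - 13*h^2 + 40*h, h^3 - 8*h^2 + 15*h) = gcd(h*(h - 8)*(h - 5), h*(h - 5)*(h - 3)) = h^2 - 5*h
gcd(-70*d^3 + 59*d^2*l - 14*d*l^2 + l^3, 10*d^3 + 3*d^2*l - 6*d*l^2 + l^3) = 10*d^2 - 7*d*l + l^2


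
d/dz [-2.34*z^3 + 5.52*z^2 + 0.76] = z*(11.04 - 7.02*z)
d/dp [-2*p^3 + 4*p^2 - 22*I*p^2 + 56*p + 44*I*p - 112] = -6*p^2 + p*(8 - 44*I) + 56 + 44*I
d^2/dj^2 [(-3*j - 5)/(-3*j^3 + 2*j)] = 2*(81*j^5 + 270*j^4 + 18*j^3 - 90*j^2 + 20)/(j^3*(27*j^6 - 54*j^4 + 36*j^2 - 8))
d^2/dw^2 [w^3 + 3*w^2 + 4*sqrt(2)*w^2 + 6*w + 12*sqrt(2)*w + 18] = 6*w + 6 + 8*sqrt(2)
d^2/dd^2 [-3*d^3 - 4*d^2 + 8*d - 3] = -18*d - 8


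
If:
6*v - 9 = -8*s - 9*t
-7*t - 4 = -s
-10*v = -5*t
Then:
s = 111/68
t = -23/68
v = -23/136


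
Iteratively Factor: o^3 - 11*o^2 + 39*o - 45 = (o - 3)*(o^2 - 8*o + 15) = (o - 3)^2*(o - 5)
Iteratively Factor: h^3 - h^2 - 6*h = (h + 2)*(h^2 - 3*h) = (h - 3)*(h + 2)*(h)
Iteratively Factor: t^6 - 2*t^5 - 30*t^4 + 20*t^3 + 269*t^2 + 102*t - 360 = (t + 2)*(t^5 - 4*t^4 - 22*t^3 + 64*t^2 + 141*t - 180) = (t - 5)*(t + 2)*(t^4 + t^3 - 17*t^2 - 21*t + 36) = (t - 5)*(t - 1)*(t + 2)*(t^3 + 2*t^2 - 15*t - 36) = (t - 5)*(t - 4)*(t - 1)*(t + 2)*(t^2 + 6*t + 9) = (t - 5)*(t - 4)*(t - 1)*(t + 2)*(t + 3)*(t + 3)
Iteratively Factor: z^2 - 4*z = (z - 4)*(z)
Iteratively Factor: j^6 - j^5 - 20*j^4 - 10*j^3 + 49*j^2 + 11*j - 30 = (j - 1)*(j^5 - 20*j^3 - 30*j^2 + 19*j + 30) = (j - 1)*(j + 3)*(j^4 - 3*j^3 - 11*j^2 + 3*j + 10) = (j - 1)*(j + 1)*(j + 3)*(j^3 - 4*j^2 - 7*j + 10) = (j - 5)*(j - 1)*(j + 1)*(j + 3)*(j^2 + j - 2) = (j - 5)*(j - 1)^2*(j + 1)*(j + 3)*(j + 2)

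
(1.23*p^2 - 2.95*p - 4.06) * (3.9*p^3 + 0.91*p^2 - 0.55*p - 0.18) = 4.797*p^5 - 10.3857*p^4 - 19.195*p^3 - 2.2935*p^2 + 2.764*p + 0.7308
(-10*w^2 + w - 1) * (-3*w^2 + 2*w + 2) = 30*w^4 - 23*w^3 - 15*w^2 - 2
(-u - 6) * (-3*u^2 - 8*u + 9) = 3*u^3 + 26*u^2 + 39*u - 54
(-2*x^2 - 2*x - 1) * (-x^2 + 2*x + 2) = 2*x^4 - 2*x^3 - 7*x^2 - 6*x - 2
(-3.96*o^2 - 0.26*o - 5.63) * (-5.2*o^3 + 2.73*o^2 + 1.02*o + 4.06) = 20.592*o^5 - 9.4588*o^4 + 24.527*o^3 - 31.7127*o^2 - 6.7982*o - 22.8578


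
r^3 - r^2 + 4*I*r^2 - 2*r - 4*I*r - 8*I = (r - 2)*(r + 1)*(r + 4*I)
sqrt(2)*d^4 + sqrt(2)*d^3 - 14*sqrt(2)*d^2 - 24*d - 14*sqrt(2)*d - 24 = (d - 3*sqrt(2))*(d + sqrt(2))*(d + 2*sqrt(2))*(sqrt(2)*d + sqrt(2))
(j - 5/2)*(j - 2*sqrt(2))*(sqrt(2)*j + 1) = sqrt(2)*j^3 - 5*sqrt(2)*j^2/2 - 3*j^2 - 2*sqrt(2)*j + 15*j/2 + 5*sqrt(2)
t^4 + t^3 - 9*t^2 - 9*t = t*(t - 3)*(t + 1)*(t + 3)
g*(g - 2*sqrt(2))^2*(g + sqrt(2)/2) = g^4 - 7*sqrt(2)*g^3/2 + 4*g^2 + 4*sqrt(2)*g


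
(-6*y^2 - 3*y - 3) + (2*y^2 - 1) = -4*y^2 - 3*y - 4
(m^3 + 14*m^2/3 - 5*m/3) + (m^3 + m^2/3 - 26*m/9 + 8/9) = 2*m^3 + 5*m^2 - 41*m/9 + 8/9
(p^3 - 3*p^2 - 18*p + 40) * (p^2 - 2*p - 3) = p^5 - 5*p^4 - 15*p^3 + 85*p^2 - 26*p - 120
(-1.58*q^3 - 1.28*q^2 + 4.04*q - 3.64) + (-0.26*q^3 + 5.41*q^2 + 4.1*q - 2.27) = -1.84*q^3 + 4.13*q^2 + 8.14*q - 5.91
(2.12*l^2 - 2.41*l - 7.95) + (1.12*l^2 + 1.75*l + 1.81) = 3.24*l^2 - 0.66*l - 6.14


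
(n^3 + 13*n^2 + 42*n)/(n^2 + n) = (n^2 + 13*n + 42)/(n + 1)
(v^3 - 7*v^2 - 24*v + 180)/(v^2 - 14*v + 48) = (v^2 - v - 30)/(v - 8)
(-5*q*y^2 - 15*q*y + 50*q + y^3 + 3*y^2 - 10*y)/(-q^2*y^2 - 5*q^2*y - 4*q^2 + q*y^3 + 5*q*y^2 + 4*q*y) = (5*q*y^2 + 15*q*y - 50*q - y^3 - 3*y^2 + 10*y)/(q*(q*y^2 + 5*q*y + 4*q - y^3 - 5*y^2 - 4*y))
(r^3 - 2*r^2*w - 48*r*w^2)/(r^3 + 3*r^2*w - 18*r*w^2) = (r - 8*w)/(r - 3*w)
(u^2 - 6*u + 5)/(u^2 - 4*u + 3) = (u - 5)/(u - 3)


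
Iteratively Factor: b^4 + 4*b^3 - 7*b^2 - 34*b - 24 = (b + 2)*(b^3 + 2*b^2 - 11*b - 12) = (b + 1)*(b + 2)*(b^2 + b - 12) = (b - 3)*(b + 1)*(b + 2)*(b + 4)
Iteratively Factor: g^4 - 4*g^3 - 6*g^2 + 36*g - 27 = (g - 3)*(g^3 - g^2 - 9*g + 9) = (g - 3)^2*(g^2 + 2*g - 3) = (g - 3)^2*(g + 3)*(g - 1)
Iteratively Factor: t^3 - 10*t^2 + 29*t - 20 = (t - 1)*(t^2 - 9*t + 20) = (t - 4)*(t - 1)*(t - 5)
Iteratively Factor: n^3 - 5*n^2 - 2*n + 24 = (n - 4)*(n^2 - n - 6) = (n - 4)*(n + 2)*(n - 3)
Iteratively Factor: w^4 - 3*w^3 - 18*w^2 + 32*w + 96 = (w + 2)*(w^3 - 5*w^2 - 8*w + 48) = (w + 2)*(w + 3)*(w^2 - 8*w + 16) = (w - 4)*(w + 2)*(w + 3)*(w - 4)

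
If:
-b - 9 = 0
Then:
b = -9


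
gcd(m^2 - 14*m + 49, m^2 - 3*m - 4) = 1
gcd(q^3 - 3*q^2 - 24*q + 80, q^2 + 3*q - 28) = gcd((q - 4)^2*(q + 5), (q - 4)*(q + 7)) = q - 4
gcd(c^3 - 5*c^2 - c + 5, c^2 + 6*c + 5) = c + 1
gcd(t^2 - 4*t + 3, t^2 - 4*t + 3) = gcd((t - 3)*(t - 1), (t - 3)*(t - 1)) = t^2 - 4*t + 3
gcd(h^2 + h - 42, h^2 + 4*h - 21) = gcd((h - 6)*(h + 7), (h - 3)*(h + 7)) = h + 7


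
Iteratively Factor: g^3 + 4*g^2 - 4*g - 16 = (g + 4)*(g^2 - 4) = (g - 2)*(g + 4)*(g + 2)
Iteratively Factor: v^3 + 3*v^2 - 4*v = (v + 4)*(v^2 - v) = (v - 1)*(v + 4)*(v)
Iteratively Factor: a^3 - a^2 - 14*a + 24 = (a - 2)*(a^2 + a - 12) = (a - 3)*(a - 2)*(a + 4)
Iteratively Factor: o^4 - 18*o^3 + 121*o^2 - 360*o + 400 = (o - 5)*(o^3 - 13*o^2 + 56*o - 80) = (o - 5)*(o - 4)*(o^2 - 9*o + 20) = (o - 5)*(o - 4)^2*(o - 5)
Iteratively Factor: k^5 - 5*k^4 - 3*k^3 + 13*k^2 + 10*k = (k - 2)*(k^4 - 3*k^3 - 9*k^2 - 5*k) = (k - 5)*(k - 2)*(k^3 + 2*k^2 + k) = (k - 5)*(k - 2)*(k + 1)*(k^2 + k) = (k - 5)*(k - 2)*(k + 1)^2*(k)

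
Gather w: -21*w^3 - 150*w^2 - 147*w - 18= -21*w^3 - 150*w^2 - 147*w - 18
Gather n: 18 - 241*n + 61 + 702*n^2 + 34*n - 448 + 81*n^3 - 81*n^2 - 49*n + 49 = 81*n^3 + 621*n^2 - 256*n - 320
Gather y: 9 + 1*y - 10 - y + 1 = 0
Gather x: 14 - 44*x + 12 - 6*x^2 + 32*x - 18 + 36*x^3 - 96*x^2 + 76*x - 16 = 36*x^3 - 102*x^2 + 64*x - 8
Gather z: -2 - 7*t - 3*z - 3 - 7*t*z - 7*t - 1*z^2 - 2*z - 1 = -14*t - z^2 + z*(-7*t - 5) - 6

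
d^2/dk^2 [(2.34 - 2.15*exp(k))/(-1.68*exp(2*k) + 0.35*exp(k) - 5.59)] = (6.06816*exp(4*k) - 25.153464*exp(3*k) - 117.01872*exp(2*k) + 91.821457*exp(k) + 62.605205)*exp(k)/(4.741632*exp(6*k) - 2.96352*exp(5*k) + 47.949048*exp(4*k) - 19.764395*exp(3*k) + 159.544749*exp(2*k) - 32.810505*exp(k) + 174.676879)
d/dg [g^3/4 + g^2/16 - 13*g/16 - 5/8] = 3*g^2/4 + g/8 - 13/16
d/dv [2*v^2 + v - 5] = 4*v + 1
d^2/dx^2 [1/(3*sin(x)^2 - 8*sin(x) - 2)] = 2*(18*sin(x)^4 - 36*sin(x)^3 + 17*sin(x)^2 + 64*sin(x) - 70)/(-3*sin(x)^2 + 8*sin(x) + 2)^3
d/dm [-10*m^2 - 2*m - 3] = -20*m - 2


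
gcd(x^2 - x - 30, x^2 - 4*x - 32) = 1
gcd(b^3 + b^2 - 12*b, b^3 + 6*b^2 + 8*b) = b^2 + 4*b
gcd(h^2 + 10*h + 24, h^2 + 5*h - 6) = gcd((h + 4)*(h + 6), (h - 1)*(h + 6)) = h + 6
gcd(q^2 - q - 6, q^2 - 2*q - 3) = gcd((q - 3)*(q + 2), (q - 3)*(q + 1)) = q - 3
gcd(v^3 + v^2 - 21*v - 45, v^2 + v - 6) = v + 3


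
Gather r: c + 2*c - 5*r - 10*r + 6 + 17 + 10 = 3*c - 15*r + 33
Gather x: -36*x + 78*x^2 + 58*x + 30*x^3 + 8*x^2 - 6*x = 30*x^3 + 86*x^2 + 16*x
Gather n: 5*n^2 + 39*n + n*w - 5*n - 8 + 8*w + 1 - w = 5*n^2 + n*(w + 34) + 7*w - 7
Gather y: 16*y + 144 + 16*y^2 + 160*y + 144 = 16*y^2 + 176*y + 288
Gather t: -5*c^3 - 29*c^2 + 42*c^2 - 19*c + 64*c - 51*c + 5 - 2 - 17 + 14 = -5*c^3 + 13*c^2 - 6*c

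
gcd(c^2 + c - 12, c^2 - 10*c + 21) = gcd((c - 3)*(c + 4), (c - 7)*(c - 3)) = c - 3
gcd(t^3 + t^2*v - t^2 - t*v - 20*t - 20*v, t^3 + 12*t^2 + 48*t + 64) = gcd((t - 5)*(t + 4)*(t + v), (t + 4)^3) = t + 4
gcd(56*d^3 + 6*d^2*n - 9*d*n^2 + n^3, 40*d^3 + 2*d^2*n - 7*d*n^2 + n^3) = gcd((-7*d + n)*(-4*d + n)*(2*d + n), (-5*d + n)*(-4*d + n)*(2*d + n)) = 8*d^2 + 2*d*n - n^2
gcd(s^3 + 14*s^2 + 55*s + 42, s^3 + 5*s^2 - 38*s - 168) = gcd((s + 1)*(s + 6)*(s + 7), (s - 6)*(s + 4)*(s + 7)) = s + 7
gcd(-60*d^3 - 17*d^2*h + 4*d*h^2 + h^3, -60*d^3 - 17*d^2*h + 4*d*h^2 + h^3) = 60*d^3 + 17*d^2*h - 4*d*h^2 - h^3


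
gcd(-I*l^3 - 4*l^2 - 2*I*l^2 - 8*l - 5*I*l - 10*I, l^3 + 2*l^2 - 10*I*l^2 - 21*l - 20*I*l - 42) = l + 2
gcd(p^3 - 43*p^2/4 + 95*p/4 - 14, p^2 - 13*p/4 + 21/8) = p - 7/4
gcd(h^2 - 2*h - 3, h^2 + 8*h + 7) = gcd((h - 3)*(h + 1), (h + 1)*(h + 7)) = h + 1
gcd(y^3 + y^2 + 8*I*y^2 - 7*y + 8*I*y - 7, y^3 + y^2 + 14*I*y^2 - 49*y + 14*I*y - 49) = y^2 + y*(1 + 7*I) + 7*I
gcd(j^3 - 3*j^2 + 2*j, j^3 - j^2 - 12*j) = j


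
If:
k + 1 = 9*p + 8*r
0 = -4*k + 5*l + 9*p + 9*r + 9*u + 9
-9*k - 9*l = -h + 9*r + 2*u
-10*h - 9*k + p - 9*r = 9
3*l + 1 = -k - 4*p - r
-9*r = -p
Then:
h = -85707/55609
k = 39621/55609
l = -44940/55609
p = 9630/55609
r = 1070/55609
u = -23733/55609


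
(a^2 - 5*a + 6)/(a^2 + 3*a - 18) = (a - 2)/(a + 6)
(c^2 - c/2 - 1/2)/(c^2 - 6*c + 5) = (c + 1/2)/(c - 5)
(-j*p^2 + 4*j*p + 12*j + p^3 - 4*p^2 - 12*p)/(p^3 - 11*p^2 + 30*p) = (-j*p - 2*j + p^2 + 2*p)/(p*(p - 5))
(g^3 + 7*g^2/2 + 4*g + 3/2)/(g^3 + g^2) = 1 + 5/(2*g) + 3/(2*g^2)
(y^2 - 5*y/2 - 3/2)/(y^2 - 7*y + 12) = (y + 1/2)/(y - 4)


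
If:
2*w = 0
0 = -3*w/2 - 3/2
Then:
No Solution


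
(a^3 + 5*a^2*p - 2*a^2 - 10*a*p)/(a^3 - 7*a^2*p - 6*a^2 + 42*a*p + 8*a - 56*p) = a*(-a - 5*p)/(-a^2 + 7*a*p + 4*a - 28*p)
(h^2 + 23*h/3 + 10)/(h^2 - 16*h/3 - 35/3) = (h + 6)/(h - 7)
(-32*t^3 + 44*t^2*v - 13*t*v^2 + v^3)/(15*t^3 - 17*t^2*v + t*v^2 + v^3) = (-32*t^2 + 12*t*v - v^2)/(15*t^2 - 2*t*v - v^2)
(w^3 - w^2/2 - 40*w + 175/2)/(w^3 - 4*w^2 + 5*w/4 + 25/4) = 2*(w^2 + 2*w - 35)/(2*w^2 - 3*w - 5)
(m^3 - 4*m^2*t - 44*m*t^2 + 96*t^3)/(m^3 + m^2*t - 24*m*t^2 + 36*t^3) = (-m + 8*t)/(-m + 3*t)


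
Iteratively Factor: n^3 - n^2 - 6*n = (n - 3)*(n^2 + 2*n) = n*(n - 3)*(n + 2)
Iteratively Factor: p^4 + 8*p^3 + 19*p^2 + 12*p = (p)*(p^3 + 8*p^2 + 19*p + 12) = p*(p + 3)*(p^2 + 5*p + 4) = p*(p + 1)*(p + 3)*(p + 4)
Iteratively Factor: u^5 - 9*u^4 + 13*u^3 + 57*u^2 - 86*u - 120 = (u - 4)*(u^4 - 5*u^3 - 7*u^2 + 29*u + 30) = (u - 4)*(u - 3)*(u^3 - 2*u^2 - 13*u - 10) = (u - 4)*(u - 3)*(u + 2)*(u^2 - 4*u - 5) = (u - 4)*(u - 3)*(u + 1)*(u + 2)*(u - 5)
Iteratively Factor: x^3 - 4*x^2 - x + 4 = (x - 1)*(x^2 - 3*x - 4) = (x - 1)*(x + 1)*(x - 4)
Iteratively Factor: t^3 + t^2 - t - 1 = (t - 1)*(t^2 + 2*t + 1) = (t - 1)*(t + 1)*(t + 1)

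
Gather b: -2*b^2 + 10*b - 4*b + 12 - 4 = -2*b^2 + 6*b + 8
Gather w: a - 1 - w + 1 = a - w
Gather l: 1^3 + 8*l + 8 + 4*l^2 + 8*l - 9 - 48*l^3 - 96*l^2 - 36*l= -48*l^3 - 92*l^2 - 20*l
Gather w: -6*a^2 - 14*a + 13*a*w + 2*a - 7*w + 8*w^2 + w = -6*a^2 - 12*a + 8*w^2 + w*(13*a - 6)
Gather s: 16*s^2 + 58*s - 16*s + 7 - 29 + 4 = 16*s^2 + 42*s - 18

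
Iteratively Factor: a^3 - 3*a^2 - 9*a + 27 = (a - 3)*(a^2 - 9) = (a - 3)^2*(a + 3)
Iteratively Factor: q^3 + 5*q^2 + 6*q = (q)*(q^2 + 5*q + 6) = q*(q + 2)*(q + 3)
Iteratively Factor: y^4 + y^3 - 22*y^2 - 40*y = (y)*(y^3 + y^2 - 22*y - 40) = y*(y + 2)*(y^2 - y - 20) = y*(y + 2)*(y + 4)*(y - 5)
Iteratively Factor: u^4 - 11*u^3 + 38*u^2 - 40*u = (u - 2)*(u^3 - 9*u^2 + 20*u) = (u - 5)*(u - 2)*(u^2 - 4*u) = u*(u - 5)*(u - 2)*(u - 4)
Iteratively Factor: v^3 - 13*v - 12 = (v + 3)*(v^2 - 3*v - 4) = (v + 1)*(v + 3)*(v - 4)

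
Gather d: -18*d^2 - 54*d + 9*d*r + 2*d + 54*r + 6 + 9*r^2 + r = -18*d^2 + d*(9*r - 52) + 9*r^2 + 55*r + 6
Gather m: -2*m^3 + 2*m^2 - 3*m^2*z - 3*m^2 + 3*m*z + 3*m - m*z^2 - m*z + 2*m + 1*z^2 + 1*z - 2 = -2*m^3 + m^2*(-3*z - 1) + m*(-z^2 + 2*z + 5) + z^2 + z - 2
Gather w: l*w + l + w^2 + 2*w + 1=l + w^2 + w*(l + 2) + 1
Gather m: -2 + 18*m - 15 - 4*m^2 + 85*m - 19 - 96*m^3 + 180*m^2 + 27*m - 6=-96*m^3 + 176*m^2 + 130*m - 42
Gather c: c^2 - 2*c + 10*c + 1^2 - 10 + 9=c^2 + 8*c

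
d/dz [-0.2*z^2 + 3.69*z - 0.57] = 3.69 - 0.4*z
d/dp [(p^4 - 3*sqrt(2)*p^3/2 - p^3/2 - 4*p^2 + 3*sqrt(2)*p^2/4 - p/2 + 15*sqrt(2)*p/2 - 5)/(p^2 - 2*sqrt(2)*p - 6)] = (4*p^5 - 15*sqrt(2)*p^4 - p^4 - 24*p^3 + 4*sqrt(2)*p^3 + 13*p^2 + 55*sqrt(2)*p^2 - 18*sqrt(2)*p + 116*p - 110*sqrt(2) + 6)/(2*(p^4 - 4*sqrt(2)*p^3 - 4*p^2 + 24*sqrt(2)*p + 36))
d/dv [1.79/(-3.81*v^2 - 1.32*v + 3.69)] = (13.6398*v + 2.3628)/(3.81*v^2 + 1.32*v - 3.69)^2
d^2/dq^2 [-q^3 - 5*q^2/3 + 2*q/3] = -6*q - 10/3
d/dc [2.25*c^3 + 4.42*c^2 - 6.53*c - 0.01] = 6.75*c^2 + 8.84*c - 6.53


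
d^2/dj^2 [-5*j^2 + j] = -10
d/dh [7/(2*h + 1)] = -14/(2*h + 1)^2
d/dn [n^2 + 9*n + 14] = 2*n + 9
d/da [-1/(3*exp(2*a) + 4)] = 6*exp(2*a)/(3*exp(2*a) + 4)^2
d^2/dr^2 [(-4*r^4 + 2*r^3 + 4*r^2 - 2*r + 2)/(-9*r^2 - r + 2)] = 4*(162*r^6 + 54*r^5 - 102*r^4 + 48*r^3 - 297*r^2 + 15*r - 25)/(729*r^6 + 243*r^5 - 459*r^4 - 107*r^3 + 102*r^2 + 12*r - 8)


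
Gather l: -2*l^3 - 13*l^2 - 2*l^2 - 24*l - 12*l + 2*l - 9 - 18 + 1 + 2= -2*l^3 - 15*l^2 - 34*l - 24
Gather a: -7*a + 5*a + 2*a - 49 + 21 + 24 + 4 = 0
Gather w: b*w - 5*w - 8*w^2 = -8*w^2 + w*(b - 5)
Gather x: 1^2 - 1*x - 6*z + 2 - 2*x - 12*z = -3*x - 18*z + 3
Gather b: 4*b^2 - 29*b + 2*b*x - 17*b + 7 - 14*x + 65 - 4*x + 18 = 4*b^2 + b*(2*x - 46) - 18*x + 90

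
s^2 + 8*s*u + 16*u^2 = (s + 4*u)^2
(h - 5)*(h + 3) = h^2 - 2*h - 15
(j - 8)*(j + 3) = j^2 - 5*j - 24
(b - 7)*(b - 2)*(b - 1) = b^3 - 10*b^2 + 23*b - 14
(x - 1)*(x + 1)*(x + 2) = x^3 + 2*x^2 - x - 2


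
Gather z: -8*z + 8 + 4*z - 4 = 4 - 4*z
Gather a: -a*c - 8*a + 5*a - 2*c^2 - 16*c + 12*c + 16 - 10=a*(-c - 3) - 2*c^2 - 4*c + 6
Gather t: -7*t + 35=35 - 7*t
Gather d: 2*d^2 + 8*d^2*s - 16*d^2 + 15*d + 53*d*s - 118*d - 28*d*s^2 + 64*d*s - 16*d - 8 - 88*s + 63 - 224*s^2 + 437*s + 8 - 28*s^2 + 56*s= d^2*(8*s - 14) + d*(-28*s^2 + 117*s - 119) - 252*s^2 + 405*s + 63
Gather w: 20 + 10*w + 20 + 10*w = 20*w + 40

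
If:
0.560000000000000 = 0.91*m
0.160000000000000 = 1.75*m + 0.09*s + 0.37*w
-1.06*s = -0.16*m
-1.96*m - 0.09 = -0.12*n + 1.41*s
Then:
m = 0.62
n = 11.89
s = 0.09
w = -2.50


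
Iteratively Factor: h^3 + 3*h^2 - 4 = (h + 2)*(h^2 + h - 2) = (h + 2)^2*(h - 1)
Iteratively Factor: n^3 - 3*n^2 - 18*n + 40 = (n + 4)*(n^2 - 7*n + 10) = (n - 5)*(n + 4)*(n - 2)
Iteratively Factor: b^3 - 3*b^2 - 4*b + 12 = (b - 2)*(b^2 - b - 6) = (b - 3)*(b - 2)*(b + 2)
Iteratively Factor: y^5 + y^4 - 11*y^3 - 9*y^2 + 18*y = (y + 2)*(y^4 - y^3 - 9*y^2 + 9*y) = (y - 3)*(y + 2)*(y^3 + 2*y^2 - 3*y) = (y - 3)*(y - 1)*(y + 2)*(y^2 + 3*y) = y*(y - 3)*(y - 1)*(y + 2)*(y + 3)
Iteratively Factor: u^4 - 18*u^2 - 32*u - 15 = (u + 3)*(u^3 - 3*u^2 - 9*u - 5) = (u + 1)*(u + 3)*(u^2 - 4*u - 5) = (u - 5)*(u + 1)*(u + 3)*(u + 1)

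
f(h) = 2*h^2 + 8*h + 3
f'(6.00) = 32.00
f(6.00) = 123.00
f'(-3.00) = -4.00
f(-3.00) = -3.00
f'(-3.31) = -5.24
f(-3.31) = -1.57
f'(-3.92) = -7.68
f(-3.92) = 2.37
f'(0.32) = 9.28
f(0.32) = 5.76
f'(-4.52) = -10.08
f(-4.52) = 7.70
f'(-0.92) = 4.32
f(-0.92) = -2.67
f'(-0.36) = 6.56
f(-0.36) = 0.38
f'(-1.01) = 3.96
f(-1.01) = -3.04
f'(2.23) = 16.92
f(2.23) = 30.79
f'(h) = 4*h + 8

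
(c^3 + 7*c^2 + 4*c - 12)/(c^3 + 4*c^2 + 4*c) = (c^2 + 5*c - 6)/(c*(c + 2))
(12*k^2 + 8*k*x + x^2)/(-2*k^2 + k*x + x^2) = (6*k + x)/(-k + x)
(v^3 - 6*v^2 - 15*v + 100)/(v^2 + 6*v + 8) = (v^2 - 10*v + 25)/(v + 2)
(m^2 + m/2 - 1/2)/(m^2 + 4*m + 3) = (m - 1/2)/(m + 3)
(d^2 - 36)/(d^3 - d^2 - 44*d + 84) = (d + 6)/(d^2 + 5*d - 14)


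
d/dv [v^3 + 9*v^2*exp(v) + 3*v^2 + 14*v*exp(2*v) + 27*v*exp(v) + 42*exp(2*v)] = 9*v^2*exp(v) + 3*v^2 + 28*v*exp(2*v) + 45*v*exp(v) + 6*v + 98*exp(2*v) + 27*exp(v)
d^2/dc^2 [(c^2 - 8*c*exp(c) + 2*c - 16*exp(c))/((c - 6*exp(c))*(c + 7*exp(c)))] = (-9*c^5*exp(c) + 177*c^4*exp(2*c) - 2142*c^3*exp(3*c) + 54*c^3*exp(c) + 4*c^3 + 6720*c^2*exp(4*c) - 756*c^2*exp(2*c) - 96*c^2*exp(c) - 14112*c*exp(5*c) + 6048*c*exp(3*c) + 408*c*exp(2*c) - 8568*exp(4*c) - 1208*exp(3*c))/(c^6 + 3*c^5*exp(c) - 123*c^4*exp(2*c) - 251*c^3*exp(3*c) + 5166*c^2*exp(4*c) + 5292*c*exp(5*c) - 74088*exp(6*c))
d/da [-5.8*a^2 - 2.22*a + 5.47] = -11.6*a - 2.22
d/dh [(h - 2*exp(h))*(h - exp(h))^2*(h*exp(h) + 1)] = (h - exp(h))*(2*(1 - exp(h))*(h - 2*exp(h))*(h*exp(h) + 1) + (h + 1)*(h - 2*exp(h))*(h - exp(h))*exp(h) - (h - exp(h))*(h*exp(h) + 1)*(2*exp(h) - 1))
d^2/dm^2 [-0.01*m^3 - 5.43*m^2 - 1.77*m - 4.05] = -0.06*m - 10.86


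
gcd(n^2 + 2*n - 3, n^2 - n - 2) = 1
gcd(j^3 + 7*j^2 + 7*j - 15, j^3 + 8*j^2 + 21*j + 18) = j + 3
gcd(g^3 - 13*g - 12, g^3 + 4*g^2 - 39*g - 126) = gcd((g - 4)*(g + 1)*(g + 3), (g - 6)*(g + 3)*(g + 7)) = g + 3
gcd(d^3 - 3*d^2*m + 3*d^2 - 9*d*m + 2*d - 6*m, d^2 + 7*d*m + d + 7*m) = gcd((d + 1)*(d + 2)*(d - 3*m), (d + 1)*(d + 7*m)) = d + 1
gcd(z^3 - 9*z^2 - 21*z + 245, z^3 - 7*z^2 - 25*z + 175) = z^2 - 2*z - 35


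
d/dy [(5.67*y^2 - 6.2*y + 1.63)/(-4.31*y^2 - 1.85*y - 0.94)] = (-37.2115*y^2 + 3.391*y + 8.8435)/(18.5761*y^4 + 15.947*y^3 + 11.5253*y^2 + 3.478*y + 0.8836)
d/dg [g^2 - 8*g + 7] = 2*g - 8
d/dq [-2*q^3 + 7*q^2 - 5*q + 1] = -6*q^2 + 14*q - 5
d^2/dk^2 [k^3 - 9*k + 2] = 6*k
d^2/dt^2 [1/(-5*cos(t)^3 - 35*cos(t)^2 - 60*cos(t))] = -((51*cos(t) + 56*cos(2*t) + 9*cos(3*t))*(cos(t)^2 + 7*cos(t) + 12)*cos(t)/4 + 2*(3*cos(t)^2 + 14*cos(t) + 12)^2*sin(t)^2)/(5*(cos(t)^2 + 7*cos(t) + 12)^3*cos(t)^3)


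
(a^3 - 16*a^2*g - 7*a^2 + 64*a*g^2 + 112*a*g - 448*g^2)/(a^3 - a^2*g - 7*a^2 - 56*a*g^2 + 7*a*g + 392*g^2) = (a - 8*g)/(a + 7*g)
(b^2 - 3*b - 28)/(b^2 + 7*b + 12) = (b - 7)/(b + 3)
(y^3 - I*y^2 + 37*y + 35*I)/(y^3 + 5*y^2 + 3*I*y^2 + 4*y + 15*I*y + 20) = (y^3 - I*y^2 + 37*y + 35*I)/(y^3 + y^2*(5 + 3*I) + y*(4 + 15*I) + 20)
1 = 1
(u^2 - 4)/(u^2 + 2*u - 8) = (u + 2)/(u + 4)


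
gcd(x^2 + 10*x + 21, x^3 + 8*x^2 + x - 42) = x^2 + 10*x + 21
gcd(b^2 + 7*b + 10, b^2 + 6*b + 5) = b + 5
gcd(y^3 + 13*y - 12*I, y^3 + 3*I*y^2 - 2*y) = 1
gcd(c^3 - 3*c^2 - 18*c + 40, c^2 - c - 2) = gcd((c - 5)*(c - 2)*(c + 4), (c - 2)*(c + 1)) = c - 2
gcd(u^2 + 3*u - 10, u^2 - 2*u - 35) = u + 5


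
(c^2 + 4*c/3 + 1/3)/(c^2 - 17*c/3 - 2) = (c + 1)/(c - 6)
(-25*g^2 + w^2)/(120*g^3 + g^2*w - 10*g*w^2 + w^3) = (5*g + w)/(-24*g^2 - 5*g*w + w^2)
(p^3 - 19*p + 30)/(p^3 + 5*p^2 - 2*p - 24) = (p^2 + 2*p - 15)/(p^2 + 7*p + 12)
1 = 1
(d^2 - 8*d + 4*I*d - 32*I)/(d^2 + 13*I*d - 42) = (d^2 + 4*d*(-2 + I) - 32*I)/(d^2 + 13*I*d - 42)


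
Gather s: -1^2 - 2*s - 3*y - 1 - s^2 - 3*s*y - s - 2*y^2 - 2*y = -s^2 + s*(-3*y - 3) - 2*y^2 - 5*y - 2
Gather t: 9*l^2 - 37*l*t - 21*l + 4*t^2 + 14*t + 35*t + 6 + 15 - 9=9*l^2 - 21*l + 4*t^2 + t*(49 - 37*l) + 12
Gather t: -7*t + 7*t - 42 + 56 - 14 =0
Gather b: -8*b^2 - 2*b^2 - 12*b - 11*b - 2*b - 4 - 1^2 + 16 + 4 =-10*b^2 - 25*b + 15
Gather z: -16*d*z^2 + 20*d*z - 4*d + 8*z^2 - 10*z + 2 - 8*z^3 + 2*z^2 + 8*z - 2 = -4*d - 8*z^3 + z^2*(10 - 16*d) + z*(20*d - 2)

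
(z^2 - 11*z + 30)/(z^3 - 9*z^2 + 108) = (z - 5)/(z^2 - 3*z - 18)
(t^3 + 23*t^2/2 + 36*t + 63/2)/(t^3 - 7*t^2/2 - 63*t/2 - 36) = (t + 7)/(t - 8)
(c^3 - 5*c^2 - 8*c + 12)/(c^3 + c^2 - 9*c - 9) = (c^3 - 5*c^2 - 8*c + 12)/(c^3 + c^2 - 9*c - 9)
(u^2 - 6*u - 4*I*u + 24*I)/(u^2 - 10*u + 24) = (u - 4*I)/(u - 4)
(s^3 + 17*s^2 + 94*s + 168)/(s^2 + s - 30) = (s^2 + 11*s + 28)/(s - 5)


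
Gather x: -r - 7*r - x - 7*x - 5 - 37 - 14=-8*r - 8*x - 56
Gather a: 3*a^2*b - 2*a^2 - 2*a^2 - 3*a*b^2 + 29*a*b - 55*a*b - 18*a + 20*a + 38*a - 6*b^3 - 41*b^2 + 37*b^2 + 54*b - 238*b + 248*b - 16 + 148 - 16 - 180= a^2*(3*b - 4) + a*(-3*b^2 - 26*b + 40) - 6*b^3 - 4*b^2 + 64*b - 64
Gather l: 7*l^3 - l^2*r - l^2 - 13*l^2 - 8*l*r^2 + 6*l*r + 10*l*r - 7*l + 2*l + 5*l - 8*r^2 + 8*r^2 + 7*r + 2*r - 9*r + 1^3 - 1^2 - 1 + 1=7*l^3 + l^2*(-r - 14) + l*(-8*r^2 + 16*r)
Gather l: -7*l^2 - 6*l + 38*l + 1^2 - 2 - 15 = -7*l^2 + 32*l - 16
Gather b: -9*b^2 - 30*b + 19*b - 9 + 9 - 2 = -9*b^2 - 11*b - 2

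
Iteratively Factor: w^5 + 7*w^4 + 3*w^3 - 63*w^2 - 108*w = (w - 3)*(w^4 + 10*w^3 + 33*w^2 + 36*w) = (w - 3)*(w + 3)*(w^3 + 7*w^2 + 12*w) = (w - 3)*(w + 3)^2*(w^2 + 4*w) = w*(w - 3)*(w + 3)^2*(w + 4)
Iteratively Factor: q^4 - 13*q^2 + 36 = (q + 2)*(q^3 - 2*q^2 - 9*q + 18) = (q - 2)*(q + 2)*(q^2 - 9) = (q - 3)*(q - 2)*(q + 2)*(q + 3)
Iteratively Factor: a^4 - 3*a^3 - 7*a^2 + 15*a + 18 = (a + 1)*(a^3 - 4*a^2 - 3*a + 18) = (a - 3)*(a + 1)*(a^2 - a - 6) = (a - 3)^2*(a + 1)*(a + 2)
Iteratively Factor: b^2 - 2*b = (b)*(b - 2)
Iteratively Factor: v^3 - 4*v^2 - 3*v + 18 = (v + 2)*(v^2 - 6*v + 9) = (v - 3)*(v + 2)*(v - 3)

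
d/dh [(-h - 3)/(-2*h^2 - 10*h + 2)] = (h^2 + 5*h - (h + 3)*(2*h + 5) - 1)/(2*(h^2 + 5*h - 1)^2)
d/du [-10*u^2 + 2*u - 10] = 2 - 20*u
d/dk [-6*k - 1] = -6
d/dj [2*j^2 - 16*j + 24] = 4*j - 16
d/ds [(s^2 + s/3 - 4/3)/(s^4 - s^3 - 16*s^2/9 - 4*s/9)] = 6*(-27*s^5 + 81*s^3 - 52*s^2 - 64*s - 8)/(s^2*(81*s^6 - 162*s^5 - 207*s^4 + 216*s^3 + 328*s^2 + 128*s + 16))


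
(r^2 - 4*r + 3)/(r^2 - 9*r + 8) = (r - 3)/(r - 8)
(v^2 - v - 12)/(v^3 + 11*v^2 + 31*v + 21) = (v - 4)/(v^2 + 8*v + 7)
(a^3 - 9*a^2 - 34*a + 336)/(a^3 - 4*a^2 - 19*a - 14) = (a^2 - 2*a - 48)/(a^2 + 3*a + 2)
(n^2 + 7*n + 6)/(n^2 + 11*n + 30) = (n + 1)/(n + 5)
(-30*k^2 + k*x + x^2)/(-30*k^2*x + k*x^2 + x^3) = 1/x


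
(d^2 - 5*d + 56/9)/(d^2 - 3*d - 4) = (-d^2 + 5*d - 56/9)/(-d^2 + 3*d + 4)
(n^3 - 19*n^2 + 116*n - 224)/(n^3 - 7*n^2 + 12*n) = (n^2 - 15*n + 56)/(n*(n - 3))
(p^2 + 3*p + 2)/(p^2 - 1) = (p + 2)/(p - 1)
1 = 1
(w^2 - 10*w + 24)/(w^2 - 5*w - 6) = (w - 4)/(w + 1)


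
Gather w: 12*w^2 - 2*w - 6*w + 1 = 12*w^2 - 8*w + 1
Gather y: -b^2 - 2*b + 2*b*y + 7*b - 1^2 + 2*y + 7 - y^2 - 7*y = -b^2 + 5*b - y^2 + y*(2*b - 5) + 6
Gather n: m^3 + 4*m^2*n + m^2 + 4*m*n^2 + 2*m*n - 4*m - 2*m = m^3 + m^2 + 4*m*n^2 - 6*m + n*(4*m^2 + 2*m)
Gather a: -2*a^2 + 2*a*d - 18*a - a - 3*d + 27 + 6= -2*a^2 + a*(2*d - 19) - 3*d + 33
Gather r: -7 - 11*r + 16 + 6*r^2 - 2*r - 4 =6*r^2 - 13*r + 5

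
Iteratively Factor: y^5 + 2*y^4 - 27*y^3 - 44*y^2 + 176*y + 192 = (y - 4)*(y^4 + 6*y^3 - 3*y^2 - 56*y - 48) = (y - 4)*(y + 1)*(y^3 + 5*y^2 - 8*y - 48) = (y - 4)*(y + 1)*(y + 4)*(y^2 + y - 12) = (y - 4)*(y - 3)*(y + 1)*(y + 4)*(y + 4)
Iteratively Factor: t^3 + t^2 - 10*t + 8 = (t - 1)*(t^2 + 2*t - 8) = (t - 2)*(t - 1)*(t + 4)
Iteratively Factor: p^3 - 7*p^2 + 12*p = (p - 3)*(p^2 - 4*p) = p*(p - 3)*(p - 4)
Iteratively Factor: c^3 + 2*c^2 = (c)*(c^2 + 2*c) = c^2*(c + 2)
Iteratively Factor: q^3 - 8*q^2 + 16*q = (q)*(q^2 - 8*q + 16) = q*(q - 4)*(q - 4)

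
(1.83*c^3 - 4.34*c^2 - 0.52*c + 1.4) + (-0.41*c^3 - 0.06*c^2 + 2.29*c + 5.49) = 1.42*c^3 - 4.4*c^2 + 1.77*c + 6.89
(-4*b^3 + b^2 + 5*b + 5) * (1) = -4*b^3 + b^2 + 5*b + 5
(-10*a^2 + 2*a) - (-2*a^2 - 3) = -8*a^2 + 2*a + 3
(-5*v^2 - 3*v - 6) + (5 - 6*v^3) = -6*v^3 - 5*v^2 - 3*v - 1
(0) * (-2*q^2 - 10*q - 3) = 0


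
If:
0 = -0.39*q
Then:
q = 0.00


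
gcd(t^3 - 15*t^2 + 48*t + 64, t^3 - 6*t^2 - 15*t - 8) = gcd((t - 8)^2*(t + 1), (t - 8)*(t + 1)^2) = t^2 - 7*t - 8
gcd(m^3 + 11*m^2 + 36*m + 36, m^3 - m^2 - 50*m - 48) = m + 6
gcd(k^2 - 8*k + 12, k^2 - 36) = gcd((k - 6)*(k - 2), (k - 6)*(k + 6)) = k - 6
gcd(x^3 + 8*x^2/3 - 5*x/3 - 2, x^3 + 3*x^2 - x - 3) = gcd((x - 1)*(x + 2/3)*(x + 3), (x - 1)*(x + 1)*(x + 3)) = x^2 + 2*x - 3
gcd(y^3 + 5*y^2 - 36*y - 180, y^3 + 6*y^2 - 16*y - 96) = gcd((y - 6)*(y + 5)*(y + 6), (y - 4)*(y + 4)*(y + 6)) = y + 6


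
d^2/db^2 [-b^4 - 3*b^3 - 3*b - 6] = 6*b*(-2*b - 3)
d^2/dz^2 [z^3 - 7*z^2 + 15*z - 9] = 6*z - 14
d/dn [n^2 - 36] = 2*n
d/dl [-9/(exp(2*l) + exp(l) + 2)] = (18*exp(l) + 9)*exp(l)/(exp(2*l) + exp(l) + 2)^2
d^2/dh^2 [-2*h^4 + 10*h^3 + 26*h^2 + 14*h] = -24*h^2 + 60*h + 52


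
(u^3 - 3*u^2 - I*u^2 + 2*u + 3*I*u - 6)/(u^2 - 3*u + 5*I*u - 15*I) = (u^2 - I*u + 2)/(u + 5*I)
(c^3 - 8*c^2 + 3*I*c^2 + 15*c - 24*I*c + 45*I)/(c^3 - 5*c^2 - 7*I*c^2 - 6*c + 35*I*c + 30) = (c^2 + 3*c*(-1 + I) - 9*I)/(c^2 - 7*I*c - 6)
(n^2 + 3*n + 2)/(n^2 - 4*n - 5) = (n + 2)/(n - 5)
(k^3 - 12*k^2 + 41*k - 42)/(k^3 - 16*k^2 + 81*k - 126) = (k - 2)/(k - 6)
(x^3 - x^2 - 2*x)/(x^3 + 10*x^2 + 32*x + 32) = x*(x^2 - x - 2)/(x^3 + 10*x^2 + 32*x + 32)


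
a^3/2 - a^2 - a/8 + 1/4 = (a/2 + 1/4)*(a - 2)*(a - 1/2)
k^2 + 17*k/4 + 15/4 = (k + 5/4)*(k + 3)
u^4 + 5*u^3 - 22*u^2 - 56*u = u*(u - 4)*(u + 2)*(u + 7)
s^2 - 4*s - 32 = (s - 8)*(s + 4)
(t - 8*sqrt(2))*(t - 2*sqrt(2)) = t^2 - 10*sqrt(2)*t + 32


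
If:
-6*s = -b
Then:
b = 6*s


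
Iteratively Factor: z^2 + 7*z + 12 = (z + 3)*(z + 4)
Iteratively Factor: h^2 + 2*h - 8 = (h - 2)*(h + 4)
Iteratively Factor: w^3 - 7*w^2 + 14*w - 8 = (w - 2)*(w^2 - 5*w + 4) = (w - 4)*(w - 2)*(w - 1)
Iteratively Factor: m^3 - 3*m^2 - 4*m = (m + 1)*(m^2 - 4*m) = m*(m + 1)*(m - 4)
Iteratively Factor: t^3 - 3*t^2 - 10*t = (t - 5)*(t^2 + 2*t) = t*(t - 5)*(t + 2)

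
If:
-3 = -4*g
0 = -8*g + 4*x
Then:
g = 3/4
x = 3/2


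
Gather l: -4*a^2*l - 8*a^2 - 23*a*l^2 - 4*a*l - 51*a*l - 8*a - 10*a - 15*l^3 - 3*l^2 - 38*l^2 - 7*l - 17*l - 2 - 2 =-8*a^2 - 18*a - 15*l^3 + l^2*(-23*a - 41) + l*(-4*a^2 - 55*a - 24) - 4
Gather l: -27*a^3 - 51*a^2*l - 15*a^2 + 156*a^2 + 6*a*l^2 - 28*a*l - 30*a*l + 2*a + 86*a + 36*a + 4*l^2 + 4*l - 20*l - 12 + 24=-27*a^3 + 141*a^2 + 124*a + l^2*(6*a + 4) + l*(-51*a^2 - 58*a - 16) + 12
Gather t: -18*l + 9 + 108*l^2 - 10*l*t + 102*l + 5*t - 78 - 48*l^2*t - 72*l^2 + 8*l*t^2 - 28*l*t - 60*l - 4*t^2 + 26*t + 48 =36*l^2 + 24*l + t^2*(8*l - 4) + t*(-48*l^2 - 38*l + 31) - 21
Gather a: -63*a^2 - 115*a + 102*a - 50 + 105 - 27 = -63*a^2 - 13*a + 28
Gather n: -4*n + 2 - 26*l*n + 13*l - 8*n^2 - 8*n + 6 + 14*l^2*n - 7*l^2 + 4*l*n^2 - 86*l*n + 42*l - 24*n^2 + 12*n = -7*l^2 + 55*l + n^2*(4*l - 32) + n*(14*l^2 - 112*l) + 8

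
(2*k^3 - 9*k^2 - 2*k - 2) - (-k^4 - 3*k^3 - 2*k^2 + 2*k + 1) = k^4 + 5*k^3 - 7*k^2 - 4*k - 3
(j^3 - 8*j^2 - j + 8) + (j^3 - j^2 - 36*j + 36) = 2*j^3 - 9*j^2 - 37*j + 44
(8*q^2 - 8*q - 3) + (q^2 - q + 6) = 9*q^2 - 9*q + 3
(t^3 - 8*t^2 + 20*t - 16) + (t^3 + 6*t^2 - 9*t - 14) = 2*t^3 - 2*t^2 + 11*t - 30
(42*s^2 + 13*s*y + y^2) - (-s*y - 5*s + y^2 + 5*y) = 42*s^2 + 14*s*y + 5*s - 5*y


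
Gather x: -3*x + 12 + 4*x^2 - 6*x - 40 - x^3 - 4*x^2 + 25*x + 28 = -x^3 + 16*x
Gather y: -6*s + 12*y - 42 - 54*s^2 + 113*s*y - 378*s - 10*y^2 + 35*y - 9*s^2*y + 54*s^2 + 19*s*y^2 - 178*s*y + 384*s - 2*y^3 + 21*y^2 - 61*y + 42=-2*y^3 + y^2*(19*s + 11) + y*(-9*s^2 - 65*s - 14)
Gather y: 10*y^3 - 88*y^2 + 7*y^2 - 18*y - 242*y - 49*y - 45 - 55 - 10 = 10*y^3 - 81*y^2 - 309*y - 110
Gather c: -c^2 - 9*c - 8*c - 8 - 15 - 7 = -c^2 - 17*c - 30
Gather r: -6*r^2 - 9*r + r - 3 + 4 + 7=-6*r^2 - 8*r + 8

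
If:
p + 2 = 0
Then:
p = -2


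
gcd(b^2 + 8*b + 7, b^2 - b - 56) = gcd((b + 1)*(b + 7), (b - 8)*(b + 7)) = b + 7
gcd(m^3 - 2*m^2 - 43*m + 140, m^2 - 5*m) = m - 5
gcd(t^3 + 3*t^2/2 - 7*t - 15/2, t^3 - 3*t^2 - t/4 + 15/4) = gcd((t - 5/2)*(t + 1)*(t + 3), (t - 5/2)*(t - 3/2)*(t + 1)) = t^2 - 3*t/2 - 5/2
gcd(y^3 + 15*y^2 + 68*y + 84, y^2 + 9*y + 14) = y^2 + 9*y + 14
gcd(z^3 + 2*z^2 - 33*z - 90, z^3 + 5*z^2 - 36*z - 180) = z^2 - z - 30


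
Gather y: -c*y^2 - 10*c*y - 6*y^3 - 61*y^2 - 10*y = -6*y^3 + y^2*(-c - 61) + y*(-10*c - 10)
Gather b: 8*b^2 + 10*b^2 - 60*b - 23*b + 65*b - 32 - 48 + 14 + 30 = 18*b^2 - 18*b - 36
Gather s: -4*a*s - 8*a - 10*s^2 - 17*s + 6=-8*a - 10*s^2 + s*(-4*a - 17) + 6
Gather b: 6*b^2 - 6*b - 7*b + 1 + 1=6*b^2 - 13*b + 2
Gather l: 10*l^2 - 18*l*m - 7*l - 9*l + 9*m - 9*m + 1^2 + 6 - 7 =10*l^2 + l*(-18*m - 16)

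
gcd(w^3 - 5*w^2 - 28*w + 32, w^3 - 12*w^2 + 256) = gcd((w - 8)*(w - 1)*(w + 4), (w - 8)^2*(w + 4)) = w^2 - 4*w - 32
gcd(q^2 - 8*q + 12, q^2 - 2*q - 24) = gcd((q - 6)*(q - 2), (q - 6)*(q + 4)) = q - 6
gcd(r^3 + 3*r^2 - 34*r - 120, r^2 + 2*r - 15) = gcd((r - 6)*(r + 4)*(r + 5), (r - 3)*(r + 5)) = r + 5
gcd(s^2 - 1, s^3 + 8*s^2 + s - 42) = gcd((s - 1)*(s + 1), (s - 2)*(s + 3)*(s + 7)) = 1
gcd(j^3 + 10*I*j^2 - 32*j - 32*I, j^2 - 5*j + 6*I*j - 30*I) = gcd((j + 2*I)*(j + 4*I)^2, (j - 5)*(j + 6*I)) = 1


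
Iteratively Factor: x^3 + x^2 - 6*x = (x + 3)*(x^2 - 2*x) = x*(x + 3)*(x - 2)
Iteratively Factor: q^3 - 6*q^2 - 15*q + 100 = (q - 5)*(q^2 - q - 20) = (q - 5)*(q + 4)*(q - 5)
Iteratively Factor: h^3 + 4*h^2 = (h + 4)*(h^2) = h*(h + 4)*(h)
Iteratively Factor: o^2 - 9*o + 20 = (o - 4)*(o - 5)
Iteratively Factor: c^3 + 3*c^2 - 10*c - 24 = (c + 4)*(c^2 - c - 6) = (c + 2)*(c + 4)*(c - 3)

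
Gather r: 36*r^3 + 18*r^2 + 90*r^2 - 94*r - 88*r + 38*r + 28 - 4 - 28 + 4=36*r^3 + 108*r^2 - 144*r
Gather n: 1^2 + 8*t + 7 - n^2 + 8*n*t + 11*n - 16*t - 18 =-n^2 + n*(8*t + 11) - 8*t - 10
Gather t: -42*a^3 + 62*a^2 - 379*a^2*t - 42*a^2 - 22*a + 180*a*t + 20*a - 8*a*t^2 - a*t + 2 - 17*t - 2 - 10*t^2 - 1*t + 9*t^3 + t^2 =-42*a^3 + 20*a^2 - 2*a + 9*t^3 + t^2*(-8*a - 9) + t*(-379*a^2 + 179*a - 18)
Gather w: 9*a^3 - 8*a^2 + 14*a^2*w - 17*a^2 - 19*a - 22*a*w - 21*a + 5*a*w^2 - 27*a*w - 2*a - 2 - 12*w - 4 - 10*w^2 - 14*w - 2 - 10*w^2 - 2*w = 9*a^3 - 25*a^2 - 42*a + w^2*(5*a - 20) + w*(14*a^2 - 49*a - 28) - 8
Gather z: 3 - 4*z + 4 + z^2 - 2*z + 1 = z^2 - 6*z + 8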